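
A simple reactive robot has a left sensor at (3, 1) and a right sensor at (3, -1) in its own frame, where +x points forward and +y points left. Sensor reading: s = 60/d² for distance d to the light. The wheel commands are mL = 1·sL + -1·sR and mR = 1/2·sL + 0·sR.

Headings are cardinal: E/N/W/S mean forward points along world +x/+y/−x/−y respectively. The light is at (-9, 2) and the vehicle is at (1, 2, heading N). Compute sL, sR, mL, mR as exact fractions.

2/3 6/13 8/39 1/3

left sensor world pos  = (0, 5); dL² = 90
right sensor world pos = (2, 5); dR² = 130
sL = 60/90 = 2/3
sR = 60/130 = 6/13
mL = 1·sL + -1·sR = 8/39
mR = 1/2·sL + 0·sR = 1/3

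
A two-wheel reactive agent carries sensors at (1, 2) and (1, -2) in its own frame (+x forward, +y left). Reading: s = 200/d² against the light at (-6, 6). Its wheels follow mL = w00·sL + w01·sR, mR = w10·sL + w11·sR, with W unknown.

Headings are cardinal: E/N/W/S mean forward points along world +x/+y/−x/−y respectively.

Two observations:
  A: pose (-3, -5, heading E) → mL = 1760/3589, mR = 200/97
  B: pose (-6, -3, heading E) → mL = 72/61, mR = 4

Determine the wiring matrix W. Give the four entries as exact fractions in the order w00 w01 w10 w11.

obs A: pose=(-3,-5,E) → sL=200/97, sR=40/37, mL=1760/3589, mR=200/97
obs B: pose=(-6,-3,E) → sL=4, sR=100/61, mL=72/61, mR=4
sensor matrix S = [[200/97, 40/37], [4, 100/61]]; det S = -206720/218929
solve [mL_A; mL_B] = S·[w00; w01] and [mR_A; mR_B] = S·[w10; w11]:
  w00 = 1/2, w01 = -1/2, w10 = 1, w11 = 0

1/2 -1/2 1 0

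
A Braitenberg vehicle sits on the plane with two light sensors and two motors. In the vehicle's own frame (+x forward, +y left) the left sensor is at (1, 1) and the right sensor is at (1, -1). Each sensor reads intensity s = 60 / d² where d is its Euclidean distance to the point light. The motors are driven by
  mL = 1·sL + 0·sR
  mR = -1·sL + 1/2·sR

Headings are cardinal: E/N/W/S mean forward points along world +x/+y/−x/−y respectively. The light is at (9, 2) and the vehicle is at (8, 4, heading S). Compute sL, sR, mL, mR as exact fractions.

left sensor world pos  = (9, 3); dL² = 1
right sensor world pos = (7, 3); dR² = 5
sL = 60/1 = 60
sR = 60/5 = 12
mL = 1·sL + 0·sR = 60
mR = -1·sL + 1/2·sR = -54

60 12 60 -54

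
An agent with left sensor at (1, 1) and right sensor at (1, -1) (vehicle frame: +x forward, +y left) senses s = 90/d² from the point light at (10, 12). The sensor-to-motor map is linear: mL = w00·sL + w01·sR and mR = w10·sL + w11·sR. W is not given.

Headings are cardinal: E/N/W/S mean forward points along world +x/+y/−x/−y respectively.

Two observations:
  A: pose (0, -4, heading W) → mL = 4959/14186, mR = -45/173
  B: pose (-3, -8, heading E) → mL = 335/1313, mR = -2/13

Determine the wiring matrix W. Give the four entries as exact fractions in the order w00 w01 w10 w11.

obs A: pose=(0,-4,W) → sL=9/41, sR=45/173, mL=4959/14186, mR=-45/173
obs B: pose=(-3,-8,E) → sL=18/101, sR=2/13, mL=335/1313, mR=-2/13
sensor matrix S = [[9/41, 45/173], [18/101, 2/13]]; det S = -117216/9313109
solve [mL_A; mL_B] = S·[w00; w01] and [mR_A; mR_B] = S·[w10; w11]:
  w00 = 1, w01 = 1/2, w10 = 0, w11 = -1

1 1/2 0 -1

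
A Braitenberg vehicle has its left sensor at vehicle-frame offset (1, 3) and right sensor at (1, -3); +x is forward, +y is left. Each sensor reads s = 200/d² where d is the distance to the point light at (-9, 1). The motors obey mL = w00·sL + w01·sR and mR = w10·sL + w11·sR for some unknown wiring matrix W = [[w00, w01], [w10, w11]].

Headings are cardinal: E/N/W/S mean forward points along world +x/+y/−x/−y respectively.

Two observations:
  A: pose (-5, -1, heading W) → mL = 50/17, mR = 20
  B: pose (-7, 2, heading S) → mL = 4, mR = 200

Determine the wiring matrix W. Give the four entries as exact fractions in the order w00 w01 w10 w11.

obs A: pose=(-5,-1,W) → sL=100/17, sR=20, mL=50/17, mR=20
obs B: pose=(-7,2,S) → sL=8, sR=200, mL=4, mR=200
sensor matrix S = [[100/17, 20], [8, 200]]; det S = 17280/17
solve [mL_A; mL_B] = S·[w00; w01] and [mR_A; mR_B] = S·[w10; w11]:
  w00 = 1/2, w01 = 0, w10 = 0, w11 = 1

1/2 0 0 1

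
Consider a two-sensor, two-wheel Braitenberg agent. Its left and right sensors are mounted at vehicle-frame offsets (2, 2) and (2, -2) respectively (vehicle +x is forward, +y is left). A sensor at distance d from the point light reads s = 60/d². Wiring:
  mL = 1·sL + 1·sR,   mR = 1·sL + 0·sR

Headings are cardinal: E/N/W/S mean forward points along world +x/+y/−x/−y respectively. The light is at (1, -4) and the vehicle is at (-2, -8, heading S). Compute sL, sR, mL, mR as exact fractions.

60/37 60/61 5880/2257 60/37

left sensor world pos  = (0, -10); dL² = 37
right sensor world pos = (-4, -10); dR² = 61
sL = 60/37 = 60/37
sR = 60/61 = 60/61
mL = 1·sL + 1·sR = 5880/2257
mR = 1·sL + 0·sR = 60/37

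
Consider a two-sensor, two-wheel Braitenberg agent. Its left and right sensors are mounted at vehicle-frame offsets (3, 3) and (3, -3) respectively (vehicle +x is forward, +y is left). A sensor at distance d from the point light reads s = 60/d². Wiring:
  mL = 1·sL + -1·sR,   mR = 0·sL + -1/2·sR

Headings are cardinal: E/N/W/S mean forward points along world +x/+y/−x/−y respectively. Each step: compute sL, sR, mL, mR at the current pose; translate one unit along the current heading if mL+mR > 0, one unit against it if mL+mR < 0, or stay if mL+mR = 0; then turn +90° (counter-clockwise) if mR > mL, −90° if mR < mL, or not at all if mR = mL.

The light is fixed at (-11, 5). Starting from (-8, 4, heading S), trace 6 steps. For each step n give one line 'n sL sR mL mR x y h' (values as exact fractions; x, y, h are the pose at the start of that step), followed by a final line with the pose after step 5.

0 15/13 15/4 -135/52 -15/8 -8 4 S
1 4/3 4/3 0 -2/3 -8 5 E
2 30/17 6 -72/17 -3 -9 5 S
3 60/41 60/29 -720/1189 -30/29 -9 6 E
4 3 15/2 -9/2 -15/4 -10 6 S
5 60/41 60/17 -1440/697 -30/17 -10 7 E
final -11 7 N

n=0: pose=(-8,4,S); sL=15/13, sR=15/4; mL=-135/52, mR=-15/8; mL+mR=-465/104 → advance -1; mR−mL=75/104 → turn +1·90°
n=1: pose=(-8,5,E); sL=4/3, sR=4/3; mL=0, mR=-2/3; mL+mR=-2/3 → advance -1; mR−mL=-2/3 → turn -1·90°
n=2: pose=(-9,5,S); sL=30/17, sR=6; mL=-72/17, mR=-3; mL+mR=-123/17 → advance -1; mR−mL=21/17 → turn +1·90°
n=3: pose=(-9,6,E); sL=60/41, sR=60/29; mL=-720/1189, mR=-30/29; mL+mR=-1950/1189 → advance -1; mR−mL=-510/1189 → turn -1·90°
n=4: pose=(-10,6,S); sL=3, sR=15/2; mL=-9/2, mR=-15/4; mL+mR=-33/4 → advance -1; mR−mL=3/4 → turn +1·90°
n=5: pose=(-10,7,E); sL=60/41, sR=60/17; mL=-1440/697, mR=-30/17; mL+mR=-2670/697 → advance -1; mR−mL=210/697 → turn +1·90°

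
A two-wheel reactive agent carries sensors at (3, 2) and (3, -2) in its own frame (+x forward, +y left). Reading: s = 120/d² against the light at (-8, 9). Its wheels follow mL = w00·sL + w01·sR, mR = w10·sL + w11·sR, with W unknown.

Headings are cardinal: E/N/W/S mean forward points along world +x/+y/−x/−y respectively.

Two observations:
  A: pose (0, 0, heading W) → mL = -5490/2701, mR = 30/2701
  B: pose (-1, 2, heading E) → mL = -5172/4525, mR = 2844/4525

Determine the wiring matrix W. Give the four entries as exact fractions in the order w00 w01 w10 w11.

obs A: pose=(0,0,W) → sL=60/73, sR=60/37, mL=-5490/2701, mR=30/2701
obs B: pose=(-1,2,E) → sL=24/25, sR=120/181, mL=-5172/4525, mR=2844/4525
sensor matrix S = [[60/73, 60/37], [24/25, 120/181]]; det S = -2473344/2444405
solve [mL_A; mL_B] = S·[w00; w01] and [mR_A; mR_B] = S·[w10; w11]:
  w00 = -1/2, w01 = -1, w10 = 1, w11 = -1/2

-1/2 -1 1 -1/2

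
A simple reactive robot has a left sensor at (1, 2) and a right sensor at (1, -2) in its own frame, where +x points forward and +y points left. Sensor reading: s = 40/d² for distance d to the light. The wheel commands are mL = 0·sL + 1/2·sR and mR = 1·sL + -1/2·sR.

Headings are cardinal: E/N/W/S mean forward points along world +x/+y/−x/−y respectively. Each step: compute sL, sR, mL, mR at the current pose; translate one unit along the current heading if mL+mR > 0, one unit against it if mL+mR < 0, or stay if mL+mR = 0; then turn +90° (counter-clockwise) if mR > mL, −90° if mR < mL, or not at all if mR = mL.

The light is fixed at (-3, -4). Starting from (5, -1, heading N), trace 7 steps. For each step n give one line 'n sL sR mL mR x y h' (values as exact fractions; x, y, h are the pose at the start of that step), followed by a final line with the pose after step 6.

n=0: pose=(5,-1,N); sL=10/13, sR=10/29; mL=5/29, mR=225/377; mL+mR=10/13 → advance +1; mR−mL=160/377 → turn +1·90°
n=1: pose=(5,0,W); sL=40/53, sR=8/17; mL=4/17, mR=468/901; mL+mR=40/53 → advance +1; mR−mL=256/901 → turn +1·90°
n=2: pose=(4,0,S); sL=4/9, sR=20/17; mL=10/17, mR=-22/153; mL+mR=4/9 → advance +1; mR−mL=-112/153 → turn -1·90°
n=3: pose=(4,-1,W); sL=40/37, sR=40/61; mL=20/61, mR=1700/2257; mL+mR=40/37 → advance +1; mR−mL=960/2257 → turn +1·90°
n=4: pose=(3,-1,S); sL=10/17, sR=2; mL=1, mR=-7/17; mL+mR=10/17 → advance +1; mR−mL=-24/17 → turn -1·90°
n=5: pose=(3,-2,W); sL=8/5, sR=40/41; mL=20/41, mR=228/205; mL+mR=8/5 → advance +1; mR−mL=128/205 → turn +1·90°
n=6: pose=(2,-2,S); sL=4/5, sR=4; mL=2, mR=-6/5; mL+mR=4/5 → advance +1; mR−mL=-16/5 → turn -1·90°

0 10/13 10/29 5/29 225/377 5 -1 N
1 40/53 8/17 4/17 468/901 5 0 W
2 4/9 20/17 10/17 -22/153 4 0 S
3 40/37 40/61 20/61 1700/2257 4 -1 W
4 10/17 2 1 -7/17 3 -1 S
5 8/5 40/41 20/41 228/205 3 -2 W
6 4/5 4 2 -6/5 2 -2 S
final 2 -3 W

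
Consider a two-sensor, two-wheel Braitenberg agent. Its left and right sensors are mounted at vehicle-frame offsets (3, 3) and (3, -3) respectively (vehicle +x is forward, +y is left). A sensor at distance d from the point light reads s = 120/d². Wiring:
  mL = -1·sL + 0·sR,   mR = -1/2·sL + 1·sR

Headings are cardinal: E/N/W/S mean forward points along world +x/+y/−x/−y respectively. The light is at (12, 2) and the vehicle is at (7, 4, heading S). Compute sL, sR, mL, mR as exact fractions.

left sensor world pos  = (10, 1); dL² = 5
right sensor world pos = (4, 1); dR² = 65
sL = 120/5 = 24
sR = 120/65 = 24/13
mL = -1·sL + 0·sR = -24
mR = -1/2·sL + 1·sR = -132/13

24 24/13 -24 -132/13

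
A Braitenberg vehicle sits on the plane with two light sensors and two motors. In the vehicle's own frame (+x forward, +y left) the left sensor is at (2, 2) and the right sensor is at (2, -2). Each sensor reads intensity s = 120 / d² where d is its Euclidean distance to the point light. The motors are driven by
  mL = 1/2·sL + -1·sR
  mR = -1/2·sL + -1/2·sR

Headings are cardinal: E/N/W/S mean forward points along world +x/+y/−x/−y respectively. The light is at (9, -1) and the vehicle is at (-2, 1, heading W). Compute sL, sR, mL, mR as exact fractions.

left sensor world pos  = (-4, -1); dL² = 169
right sensor world pos = (-4, 3); dR² = 185
sL = 120/169 = 120/169
sR = 120/185 = 24/37
mL = 1/2·sL + -1·sR = -1836/6253
mR = -1/2·sL + -1/2·sR = -4248/6253

120/169 24/37 -1836/6253 -4248/6253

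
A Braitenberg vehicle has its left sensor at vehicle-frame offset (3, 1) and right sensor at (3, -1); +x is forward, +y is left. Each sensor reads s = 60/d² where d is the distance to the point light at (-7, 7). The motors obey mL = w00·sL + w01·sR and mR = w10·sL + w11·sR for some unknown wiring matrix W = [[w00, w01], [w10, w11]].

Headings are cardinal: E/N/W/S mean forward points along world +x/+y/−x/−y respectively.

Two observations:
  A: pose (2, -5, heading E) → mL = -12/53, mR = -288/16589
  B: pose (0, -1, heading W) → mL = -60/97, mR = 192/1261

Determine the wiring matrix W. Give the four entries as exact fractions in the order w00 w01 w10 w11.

-1 0 -1/2 1/2

obs A: pose=(2,-5,E) → sL=12/53, sR=60/313, mL=-12/53, mR=-288/16589
obs B: pose=(0,-1,W) → sL=60/97, sR=12/13, mL=-60/97, mR=192/1261
sensor matrix S = [[12/53, 60/313], [60/97, 12/13]]; det S = 1891584/20918729
solve [mL_A; mL_B] = S·[w00; w01] and [mR_A; mR_B] = S·[w10; w11]:
  w00 = -1, w01 = 0, w10 = -1/2, w11 = 1/2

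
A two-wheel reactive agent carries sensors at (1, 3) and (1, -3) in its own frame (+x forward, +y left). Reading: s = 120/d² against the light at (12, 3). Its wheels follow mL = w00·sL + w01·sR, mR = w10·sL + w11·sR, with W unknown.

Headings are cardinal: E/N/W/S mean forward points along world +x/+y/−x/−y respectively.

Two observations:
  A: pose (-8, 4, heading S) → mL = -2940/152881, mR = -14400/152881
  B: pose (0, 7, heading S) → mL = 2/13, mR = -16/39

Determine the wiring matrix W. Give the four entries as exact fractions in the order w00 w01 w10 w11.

obs A: pose=(-8,4,S) → sL=120/289, sR=120/529, mL=-2940/152881, mR=-14400/152881
obs B: pose=(0,7,S) → sL=4/3, sR=20/39, mL=2/13, mR=-16/39
sensor matrix S = [[120/289, 120/529], [4/3, 20/39]]; det S = -177920/1987453
solve [mL_A; mL_B] = S·[w00; w01] and [mR_A; mR_B] = S·[w10; w11]:
  w00 = 1/2, w01 = -1, w10 = -1/2, w11 = 1/2

1/2 -1 -1/2 1/2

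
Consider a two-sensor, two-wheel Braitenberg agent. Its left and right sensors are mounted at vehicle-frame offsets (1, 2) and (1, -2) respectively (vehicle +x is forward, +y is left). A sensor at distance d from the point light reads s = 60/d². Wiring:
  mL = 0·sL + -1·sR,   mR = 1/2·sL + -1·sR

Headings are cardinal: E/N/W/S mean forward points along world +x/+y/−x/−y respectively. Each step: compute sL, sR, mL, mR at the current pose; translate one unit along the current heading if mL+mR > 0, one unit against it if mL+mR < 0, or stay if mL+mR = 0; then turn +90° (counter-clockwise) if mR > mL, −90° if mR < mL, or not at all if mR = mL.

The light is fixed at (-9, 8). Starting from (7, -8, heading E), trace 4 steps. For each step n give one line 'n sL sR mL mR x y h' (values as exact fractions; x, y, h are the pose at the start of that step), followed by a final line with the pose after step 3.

n=0: pose=(7,-8,E); sL=12/97, sR=60/613; mL=-60/613, mR=-2142/59461; mL+mR=-7962/59461 → advance -1; mR−mL=6/97 → turn +1·90°
n=1: pose=(6,-8,N); sL=30/197, sR=30/257; mL=-30/257, mR=-2055/50629; mL+mR=-7965/50629 → advance -1; mR−mL=15/197 → turn +1·90°
n=2: pose=(6,-9,W); sL=60/557, sR=60/421; mL=-60/421, mR=-20790/234497; mL+mR=-54210/234497 → advance -1; mR−mL=30/557 → turn +1·90°
n=3: pose=(7,-9,S); sL=5/54, sR=3/26; mL=-3/26, mR=-97/1404; mL+mR=-259/1404 → advance -1; mR−mL=5/108 → turn +1·90°

0 12/97 60/613 -60/613 -2142/59461 7 -8 E
1 30/197 30/257 -30/257 -2055/50629 6 -8 N
2 60/557 60/421 -60/421 -20790/234497 6 -9 W
3 5/54 3/26 -3/26 -97/1404 7 -9 S
final 7 -8 E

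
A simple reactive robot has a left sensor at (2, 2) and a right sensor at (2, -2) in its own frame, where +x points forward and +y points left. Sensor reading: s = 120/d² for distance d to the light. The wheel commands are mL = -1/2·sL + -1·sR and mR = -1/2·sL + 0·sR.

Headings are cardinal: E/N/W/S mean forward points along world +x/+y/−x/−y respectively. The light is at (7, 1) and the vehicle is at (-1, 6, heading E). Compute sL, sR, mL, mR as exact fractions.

24/17 8/3 -172/51 -12/17

left sensor world pos  = (1, 8); dL² = 85
right sensor world pos = (1, 4); dR² = 45
sL = 120/85 = 24/17
sR = 120/45 = 8/3
mL = -1/2·sL + -1·sR = -172/51
mR = -1/2·sL + 0·sR = -12/17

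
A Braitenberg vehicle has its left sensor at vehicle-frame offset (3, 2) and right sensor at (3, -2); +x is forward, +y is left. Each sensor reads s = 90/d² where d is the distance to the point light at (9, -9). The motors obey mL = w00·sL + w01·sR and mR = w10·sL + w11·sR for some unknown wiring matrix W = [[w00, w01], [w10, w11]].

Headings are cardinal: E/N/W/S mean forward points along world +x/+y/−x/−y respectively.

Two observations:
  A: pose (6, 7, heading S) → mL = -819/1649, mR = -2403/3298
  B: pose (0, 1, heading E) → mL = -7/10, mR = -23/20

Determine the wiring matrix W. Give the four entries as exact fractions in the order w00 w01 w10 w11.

obs A: pose=(6,7,S) → sL=9/17, sR=45/97, mL=-819/1649, mR=-2403/3298
obs B: pose=(0,1,E) → sL=1/2, sR=9/10, mL=-7/10, mR=-23/20
sensor matrix S = [[9/17, 45/97], [1/2, 9/10]]; det S = 2016/8245
solve [mL_A; mL_B] = S·[w00; w01] and [mR_A; mR_B] = S·[w10; w11]:
  w00 = -1/2, w01 = -1/2, w10 = -1/2, w11 = -1

-1/2 -1/2 -1/2 -1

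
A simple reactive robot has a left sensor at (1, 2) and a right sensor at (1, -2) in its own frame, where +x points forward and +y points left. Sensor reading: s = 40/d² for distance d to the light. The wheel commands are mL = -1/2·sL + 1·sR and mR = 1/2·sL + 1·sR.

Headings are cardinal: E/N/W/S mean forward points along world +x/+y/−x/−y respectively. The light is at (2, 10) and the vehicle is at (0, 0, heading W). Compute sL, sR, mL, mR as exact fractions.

left sensor world pos  = (-1, -2); dL² = 153
right sensor world pos = (-1, 2); dR² = 73
sL = 40/153 = 40/153
sR = 40/73 = 40/73
mL = -1/2·sL + 1·sR = 4660/11169
mR = 1/2·sL + 1·sR = 7580/11169

40/153 40/73 4660/11169 7580/11169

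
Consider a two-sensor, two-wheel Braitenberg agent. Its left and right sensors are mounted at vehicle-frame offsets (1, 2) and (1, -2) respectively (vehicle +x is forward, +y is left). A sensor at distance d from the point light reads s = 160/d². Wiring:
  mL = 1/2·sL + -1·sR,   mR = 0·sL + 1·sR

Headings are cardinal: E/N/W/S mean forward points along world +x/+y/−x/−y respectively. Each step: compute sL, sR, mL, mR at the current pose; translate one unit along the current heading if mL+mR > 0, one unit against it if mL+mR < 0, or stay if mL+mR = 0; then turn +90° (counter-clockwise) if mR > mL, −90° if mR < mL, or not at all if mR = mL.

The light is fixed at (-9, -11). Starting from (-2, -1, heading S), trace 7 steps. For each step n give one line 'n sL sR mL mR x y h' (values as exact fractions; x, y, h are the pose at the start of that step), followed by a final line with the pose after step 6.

n=0: pose=(-2,-1,S); sL=80/81, sR=80/53; mL=-4360/4293, mR=80/53; mL+mR=40/81 → advance +1; mR−mL=10840/4293 → turn +1·90°
n=1: pose=(-2,-2,E); sL=32/37, sR=160/113; mL=-4112/4181, mR=160/113; mL+mR=16/37 → advance +1; mR−mL=10032/4181 → turn +1·90°
n=2: pose=(-1,-2,N); sL=20/17, sR=4/5; mL=-18/85, mR=4/5; mL+mR=10/17 → advance +1; mR−mL=86/85 → turn +1·90°
n=3: pose=(-1,-1,W); sL=160/113, sR=160/193; mL=-2640/21809, mR=160/193; mL+mR=80/113 → advance +1; mR−mL=20720/21809 → turn +1·90°
n=4: pose=(-2,-1,S); sL=80/81, sR=80/53; mL=-4360/4293, mR=80/53; mL+mR=40/81 → advance +1; mR−mL=10840/4293 → turn +1·90°
n=5: pose=(-2,-2,E); sL=32/37, sR=160/113; mL=-4112/4181, mR=160/113; mL+mR=16/37 → advance +1; mR−mL=10032/4181 → turn +1·90°
n=6: pose=(-1,-2,N); sL=20/17, sR=4/5; mL=-18/85, mR=4/5; mL+mR=10/17 → advance +1; mR−mL=86/85 → turn +1·90°

0 80/81 80/53 -4360/4293 80/53 -2 -1 S
1 32/37 160/113 -4112/4181 160/113 -2 -2 E
2 20/17 4/5 -18/85 4/5 -1 -2 N
3 160/113 160/193 -2640/21809 160/193 -1 -1 W
4 80/81 80/53 -4360/4293 80/53 -2 -1 S
5 32/37 160/113 -4112/4181 160/113 -2 -2 E
6 20/17 4/5 -18/85 4/5 -1 -2 N
final -1 -1 W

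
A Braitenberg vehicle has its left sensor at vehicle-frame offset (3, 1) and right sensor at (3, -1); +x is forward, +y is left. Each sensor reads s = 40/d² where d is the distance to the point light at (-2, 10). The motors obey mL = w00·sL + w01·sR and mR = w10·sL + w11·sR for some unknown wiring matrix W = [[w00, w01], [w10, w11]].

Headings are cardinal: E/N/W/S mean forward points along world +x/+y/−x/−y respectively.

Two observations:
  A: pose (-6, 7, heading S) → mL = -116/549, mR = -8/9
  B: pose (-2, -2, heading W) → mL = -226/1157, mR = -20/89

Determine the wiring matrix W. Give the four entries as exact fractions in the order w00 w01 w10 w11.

1/2 -1 -1 0

obs A: pose=(-6,7,S) → sL=8/9, sR=40/61, mL=-116/549, mR=-8/9
obs B: pose=(-2,-2,W) → sL=20/89, sR=4/13, mL=-226/1157, mR=-20/89
sensor matrix S = [[8/9, 40/61], [20/89, 4/13]]; det S = 80128/635193
solve [mL_A; mL_B] = S·[w00; w01] and [mR_A; mR_B] = S·[w10; w11]:
  w00 = 1/2, w01 = -1, w10 = -1, w11 = 0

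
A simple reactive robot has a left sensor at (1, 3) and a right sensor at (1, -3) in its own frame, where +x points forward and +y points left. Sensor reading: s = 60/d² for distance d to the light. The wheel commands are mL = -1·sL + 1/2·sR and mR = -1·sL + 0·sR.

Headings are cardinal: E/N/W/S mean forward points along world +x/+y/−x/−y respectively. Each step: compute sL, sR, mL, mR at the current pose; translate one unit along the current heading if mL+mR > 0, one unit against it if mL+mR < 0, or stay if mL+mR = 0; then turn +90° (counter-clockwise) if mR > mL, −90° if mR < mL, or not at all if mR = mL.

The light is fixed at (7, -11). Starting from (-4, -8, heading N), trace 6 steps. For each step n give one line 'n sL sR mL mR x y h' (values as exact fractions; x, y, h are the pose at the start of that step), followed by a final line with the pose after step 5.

n=0: pose=(-4,-8,N); sL=15/53, sR=3/4; mL=39/424, mR=-15/53; mL+mR=-81/424 → advance -1; mR−mL=-3/8 → turn -1·90°
n=1: pose=(-4,-9,E); sL=12/25, sR=60/101; mL=-462/2525, mR=-12/25; mL+mR=-1674/2525 → advance -1; mR−mL=-30/101 → turn -1·90°
n=2: pose=(-5,-9,S); sL=30/41, sR=30/113; mL=-2775/4633, mR=-30/41; mL+mR=-6165/4633 → advance -1; mR−mL=-15/113 → turn -1·90°
n=3: pose=(-5,-8,W); sL=60/169, sR=12/41; mL=-1446/6929, mR=-60/169; mL+mR=-3906/6929 → advance -1; mR−mL=-6/41 → turn -1·90°
n=4: pose=(-4,-8,N); sL=15/53, sR=3/4; mL=39/424, mR=-15/53; mL+mR=-81/424 → advance -1; mR−mL=-3/8 → turn -1·90°
n=5: pose=(-4,-9,E); sL=12/25, sR=60/101; mL=-462/2525, mR=-12/25; mL+mR=-1674/2525 → advance -1; mR−mL=-30/101 → turn -1·90°

0 15/53 3/4 39/424 -15/53 -4 -8 N
1 12/25 60/101 -462/2525 -12/25 -4 -9 E
2 30/41 30/113 -2775/4633 -30/41 -5 -9 S
3 60/169 12/41 -1446/6929 -60/169 -5 -8 W
4 15/53 3/4 39/424 -15/53 -4 -8 N
5 12/25 60/101 -462/2525 -12/25 -4 -9 E
final -5 -9 S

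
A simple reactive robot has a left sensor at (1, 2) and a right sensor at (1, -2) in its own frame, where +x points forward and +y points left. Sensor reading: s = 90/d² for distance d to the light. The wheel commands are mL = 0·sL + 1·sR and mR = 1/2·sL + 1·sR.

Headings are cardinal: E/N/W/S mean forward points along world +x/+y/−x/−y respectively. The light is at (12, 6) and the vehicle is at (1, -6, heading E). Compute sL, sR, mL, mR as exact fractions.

left sensor world pos  = (2, -4); dL² = 200
right sensor world pos = (2, -8); dR² = 296
sL = 90/200 = 9/20
sR = 90/296 = 45/148
mL = 0·sL + 1·sR = 45/148
mR = 1/2·sL + 1·sR = 783/1480

9/20 45/148 45/148 783/1480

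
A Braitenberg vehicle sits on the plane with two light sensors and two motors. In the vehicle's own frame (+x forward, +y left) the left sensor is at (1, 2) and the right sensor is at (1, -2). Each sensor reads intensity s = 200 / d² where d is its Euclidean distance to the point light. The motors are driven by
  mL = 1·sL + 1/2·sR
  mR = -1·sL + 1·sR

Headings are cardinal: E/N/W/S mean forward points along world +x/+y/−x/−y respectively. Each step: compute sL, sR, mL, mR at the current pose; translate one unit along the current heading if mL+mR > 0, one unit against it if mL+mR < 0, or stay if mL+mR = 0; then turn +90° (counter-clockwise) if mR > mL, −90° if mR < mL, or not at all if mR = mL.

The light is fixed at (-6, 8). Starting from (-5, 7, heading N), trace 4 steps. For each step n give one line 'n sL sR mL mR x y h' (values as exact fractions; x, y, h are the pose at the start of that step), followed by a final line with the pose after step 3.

0 200 200/9 1900/9 -1600/9 -5 7 N
1 25 25 75/2 0 -5 8 E
2 200/17 200 1900/17 3200/17 -4 8 S
3 20 100/9 230/9 -80/9 -4 7 E
final -3 7 S

n=0: pose=(-5,7,N); sL=200, sR=200/9; mL=1900/9, mR=-1600/9; mL+mR=100/3 → advance +1; mR−mL=-3500/9 → turn -1·90°
n=1: pose=(-5,8,E); sL=25, sR=25; mL=75/2, mR=0; mL+mR=75/2 → advance +1; mR−mL=-75/2 → turn -1·90°
n=2: pose=(-4,8,S); sL=200/17, sR=200; mL=1900/17, mR=3200/17; mL+mR=300 → advance +1; mR−mL=1300/17 → turn +1·90°
n=3: pose=(-4,7,E); sL=20, sR=100/9; mL=230/9, mR=-80/9; mL+mR=50/3 → advance +1; mR−mL=-310/9 → turn -1·90°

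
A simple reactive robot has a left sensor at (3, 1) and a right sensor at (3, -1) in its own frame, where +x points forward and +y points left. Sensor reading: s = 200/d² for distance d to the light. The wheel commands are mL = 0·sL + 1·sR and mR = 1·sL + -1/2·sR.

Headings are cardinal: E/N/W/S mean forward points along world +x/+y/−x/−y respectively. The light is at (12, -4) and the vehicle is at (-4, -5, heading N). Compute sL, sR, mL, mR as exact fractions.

left sensor world pos  = (-5, -2); dL² = 293
right sensor world pos = (-3, -2); dR² = 229
sL = 200/293 = 200/293
sR = 200/229 = 200/229
mL = 0·sL + 1·sR = 200/229
mR = 1·sL + -1/2·sR = 16500/67097

200/293 200/229 200/229 16500/67097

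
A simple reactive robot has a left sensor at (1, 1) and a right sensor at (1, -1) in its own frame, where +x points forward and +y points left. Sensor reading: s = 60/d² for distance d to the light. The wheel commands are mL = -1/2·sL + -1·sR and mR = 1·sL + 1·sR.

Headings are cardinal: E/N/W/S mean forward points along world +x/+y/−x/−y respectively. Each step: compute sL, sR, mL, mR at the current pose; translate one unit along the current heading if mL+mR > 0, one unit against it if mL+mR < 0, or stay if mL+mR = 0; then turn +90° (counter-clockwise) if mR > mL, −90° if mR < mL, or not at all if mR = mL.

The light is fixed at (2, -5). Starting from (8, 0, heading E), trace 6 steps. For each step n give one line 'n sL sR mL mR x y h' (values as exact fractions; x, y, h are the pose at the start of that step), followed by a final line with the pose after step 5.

0 12/17 12/13 -282/221 360/221 8 0 E
1 5/6 3/5 -61/60 43/30 9 0 N
2 60/61 12/17 -1242/1037 1752/1037 9 1 W
3 30/37 6/5 -297/185 372/185 8 1 S
4 12/17 12/13 -282/221 360/221 8 0 E
5 5/6 3/5 -61/60 43/30 9 0 N
final 9 1 W

n=0: pose=(8,0,E); sL=12/17, sR=12/13; mL=-282/221, mR=360/221; mL+mR=6/17 → advance +1; mR−mL=642/221 → turn +1·90°
n=1: pose=(9,0,N); sL=5/6, sR=3/5; mL=-61/60, mR=43/30; mL+mR=5/12 → advance +1; mR−mL=49/20 → turn +1·90°
n=2: pose=(9,1,W); sL=60/61, sR=12/17; mL=-1242/1037, mR=1752/1037; mL+mR=30/61 → advance +1; mR−mL=2994/1037 → turn +1·90°
n=3: pose=(8,1,S); sL=30/37, sR=6/5; mL=-297/185, mR=372/185; mL+mR=15/37 → advance +1; mR−mL=669/185 → turn +1·90°
n=4: pose=(8,0,E); sL=12/17, sR=12/13; mL=-282/221, mR=360/221; mL+mR=6/17 → advance +1; mR−mL=642/221 → turn +1·90°
n=5: pose=(9,0,N); sL=5/6, sR=3/5; mL=-61/60, mR=43/30; mL+mR=5/12 → advance +1; mR−mL=49/20 → turn +1·90°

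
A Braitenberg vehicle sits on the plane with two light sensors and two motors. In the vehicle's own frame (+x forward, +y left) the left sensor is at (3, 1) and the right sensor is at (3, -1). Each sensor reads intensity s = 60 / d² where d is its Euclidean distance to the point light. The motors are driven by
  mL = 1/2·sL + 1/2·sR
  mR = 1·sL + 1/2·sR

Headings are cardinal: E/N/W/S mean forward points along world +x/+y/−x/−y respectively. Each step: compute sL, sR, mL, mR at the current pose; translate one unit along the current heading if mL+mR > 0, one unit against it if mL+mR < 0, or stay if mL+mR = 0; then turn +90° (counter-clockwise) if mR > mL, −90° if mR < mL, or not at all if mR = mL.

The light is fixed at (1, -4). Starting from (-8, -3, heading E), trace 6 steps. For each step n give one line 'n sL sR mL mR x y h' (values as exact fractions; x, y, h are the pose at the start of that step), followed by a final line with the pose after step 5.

0 3/2 5/3 19/12 7/3 -8 -3 E
1 60/97 12/13 972/1261 1362/1261 -7 -3 N
2 30/61 6/13 378/793 573/793 -7 -2 W
3 12/13 60/101 996/1313 1602/1313 -8 -2 S
4 3/2 5/3 19/12 7/3 -8 -3 E
5 60/97 12/13 972/1261 1362/1261 -7 -3 N
final -7 -2 W

n=0: pose=(-8,-3,E); sL=3/2, sR=5/3; mL=19/12, mR=7/3; mL+mR=47/12 → advance +1; mR−mL=3/4 → turn +1·90°
n=1: pose=(-7,-3,N); sL=60/97, sR=12/13; mL=972/1261, mR=1362/1261; mL+mR=2334/1261 → advance +1; mR−mL=30/97 → turn +1·90°
n=2: pose=(-7,-2,W); sL=30/61, sR=6/13; mL=378/793, mR=573/793; mL+mR=951/793 → advance +1; mR−mL=15/61 → turn +1·90°
n=3: pose=(-8,-2,S); sL=12/13, sR=60/101; mL=996/1313, mR=1602/1313; mL+mR=2598/1313 → advance +1; mR−mL=6/13 → turn +1·90°
n=4: pose=(-8,-3,E); sL=3/2, sR=5/3; mL=19/12, mR=7/3; mL+mR=47/12 → advance +1; mR−mL=3/4 → turn +1·90°
n=5: pose=(-7,-3,N); sL=60/97, sR=12/13; mL=972/1261, mR=1362/1261; mL+mR=2334/1261 → advance +1; mR−mL=30/97 → turn +1·90°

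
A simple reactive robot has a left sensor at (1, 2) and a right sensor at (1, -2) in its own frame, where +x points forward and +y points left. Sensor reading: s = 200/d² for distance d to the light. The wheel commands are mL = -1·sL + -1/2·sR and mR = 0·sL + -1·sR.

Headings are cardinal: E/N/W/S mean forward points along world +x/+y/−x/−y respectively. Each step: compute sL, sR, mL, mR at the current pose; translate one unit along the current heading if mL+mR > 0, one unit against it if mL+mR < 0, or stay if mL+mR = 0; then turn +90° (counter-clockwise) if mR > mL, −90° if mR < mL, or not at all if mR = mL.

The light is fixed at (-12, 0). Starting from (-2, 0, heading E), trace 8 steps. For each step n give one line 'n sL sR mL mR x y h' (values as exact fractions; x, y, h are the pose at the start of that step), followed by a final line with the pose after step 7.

0 8/5 8/5 -12/5 -8/5 -2 0 E
1 4 100/61 -294/61 -100/61 -3 0 N
2 200/73 40/13 -4060/949 -40/13 -3 -1 W
3 50/37 50/17 -1775/629 -50/17 -2 -1 S
4 40/17 40/17 -60/17 -40/17 -2 0 W
5 20/17 100/41 -1670/697 -100/41 -1 0 S
6 200/101 200/109 -31900/11009 -200/109 -1 1 W
7 50/49 2 -99/49 -2 0 1 S
final 0 2 E

n=0: pose=(-2,0,E); sL=8/5, sR=8/5; mL=-12/5, mR=-8/5; mL+mR=-4 → advance -1; mR−mL=4/5 → turn +1·90°
n=1: pose=(-3,0,N); sL=4, sR=100/61; mL=-294/61, mR=-100/61; mL+mR=-394/61 → advance -1; mR−mL=194/61 → turn +1·90°
n=2: pose=(-3,-1,W); sL=200/73, sR=40/13; mL=-4060/949, mR=-40/13; mL+mR=-6980/949 → advance -1; mR−mL=1140/949 → turn +1·90°
n=3: pose=(-2,-1,S); sL=50/37, sR=50/17; mL=-1775/629, mR=-50/17; mL+mR=-3625/629 → advance -1; mR−mL=-75/629 → turn -1·90°
n=4: pose=(-2,0,W); sL=40/17, sR=40/17; mL=-60/17, mR=-40/17; mL+mR=-100/17 → advance -1; mR−mL=20/17 → turn +1·90°
n=5: pose=(-1,0,S); sL=20/17, sR=100/41; mL=-1670/697, mR=-100/41; mL+mR=-3370/697 → advance -1; mR−mL=-30/697 → turn -1·90°
n=6: pose=(-1,1,W); sL=200/101, sR=200/109; mL=-31900/11009, mR=-200/109; mL+mR=-52100/11009 → advance -1; mR−mL=11700/11009 → turn +1·90°
n=7: pose=(0,1,S); sL=50/49, sR=2; mL=-99/49, mR=-2; mL+mR=-197/49 → advance -1; mR−mL=1/49 → turn +1·90°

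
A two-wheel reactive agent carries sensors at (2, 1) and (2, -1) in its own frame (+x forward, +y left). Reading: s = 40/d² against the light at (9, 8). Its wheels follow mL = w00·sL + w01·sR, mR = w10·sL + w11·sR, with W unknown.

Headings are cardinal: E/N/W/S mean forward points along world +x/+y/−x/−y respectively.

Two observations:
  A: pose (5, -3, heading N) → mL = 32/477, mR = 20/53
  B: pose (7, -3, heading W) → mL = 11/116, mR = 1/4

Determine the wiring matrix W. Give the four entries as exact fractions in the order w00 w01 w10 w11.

-1 1 1 0

obs A: pose=(5,-3,N) → sL=20/53, sR=4/9, mL=32/477, mR=20/53
obs B: pose=(7,-3,W) → sL=1/4, sR=10/29, mL=11/116, mR=1/4
sensor matrix S = [[20/53, 4/9], [1/4, 10/29]]; det S = 263/13833
solve [mL_A; mL_B] = S·[w00; w01] and [mR_A; mR_B] = S·[w10; w11]:
  w00 = -1, w01 = 1, w10 = 1, w11 = 0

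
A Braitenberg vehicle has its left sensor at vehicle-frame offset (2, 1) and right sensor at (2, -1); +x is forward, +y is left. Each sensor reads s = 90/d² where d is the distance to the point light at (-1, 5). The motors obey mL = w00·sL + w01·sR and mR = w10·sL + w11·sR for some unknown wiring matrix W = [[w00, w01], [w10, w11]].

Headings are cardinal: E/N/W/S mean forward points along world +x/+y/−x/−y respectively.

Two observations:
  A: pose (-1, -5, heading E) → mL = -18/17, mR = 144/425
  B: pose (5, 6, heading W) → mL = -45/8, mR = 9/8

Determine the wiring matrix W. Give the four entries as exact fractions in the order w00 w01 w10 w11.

obs A: pose=(-1,-5,E) → sL=18/17, sR=18/25, mL=-18/17, mR=144/425
obs B: pose=(5,6,W) → sL=45/8, sR=9/2, mL=-45/8, mR=9/8
sensor matrix S = [[18/17, 18/25], [45/8, 9/2]]; det S = 243/340
solve [mL_A; mL_B] = S·[w00; w01] and [mR_A; mR_B] = S·[w10; w11]:
  w00 = -1, w01 = 0, w10 = 1, w11 = -1

-1 0 1 -1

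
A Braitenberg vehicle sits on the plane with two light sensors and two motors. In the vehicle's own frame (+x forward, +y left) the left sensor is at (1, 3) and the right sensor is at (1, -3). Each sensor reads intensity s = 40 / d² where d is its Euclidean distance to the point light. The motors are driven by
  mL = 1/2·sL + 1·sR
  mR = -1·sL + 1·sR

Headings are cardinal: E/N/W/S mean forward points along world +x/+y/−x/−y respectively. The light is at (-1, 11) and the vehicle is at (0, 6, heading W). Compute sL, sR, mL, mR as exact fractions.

5/8 10 165/16 75/8

left sensor world pos  = (-1, 3); dL² = 64
right sensor world pos = (-1, 9); dR² = 4
sL = 40/64 = 5/8
sR = 40/4 = 10
mL = 1/2·sL + 1·sR = 165/16
mR = -1·sL + 1·sR = 75/8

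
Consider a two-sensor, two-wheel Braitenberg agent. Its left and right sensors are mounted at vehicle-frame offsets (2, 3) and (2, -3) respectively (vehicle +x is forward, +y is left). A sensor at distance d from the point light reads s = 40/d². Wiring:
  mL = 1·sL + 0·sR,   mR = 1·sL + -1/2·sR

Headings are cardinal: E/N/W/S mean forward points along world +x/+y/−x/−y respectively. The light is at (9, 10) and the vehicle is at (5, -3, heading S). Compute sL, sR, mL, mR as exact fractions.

20/113 20/137 20/113 1610/15481

left sensor world pos  = (8, -5); dL² = 226
right sensor world pos = (2, -5); dR² = 274
sL = 40/226 = 20/113
sR = 40/274 = 20/137
mL = 1·sL + 0·sR = 20/113
mR = 1·sL + -1/2·sR = 1610/15481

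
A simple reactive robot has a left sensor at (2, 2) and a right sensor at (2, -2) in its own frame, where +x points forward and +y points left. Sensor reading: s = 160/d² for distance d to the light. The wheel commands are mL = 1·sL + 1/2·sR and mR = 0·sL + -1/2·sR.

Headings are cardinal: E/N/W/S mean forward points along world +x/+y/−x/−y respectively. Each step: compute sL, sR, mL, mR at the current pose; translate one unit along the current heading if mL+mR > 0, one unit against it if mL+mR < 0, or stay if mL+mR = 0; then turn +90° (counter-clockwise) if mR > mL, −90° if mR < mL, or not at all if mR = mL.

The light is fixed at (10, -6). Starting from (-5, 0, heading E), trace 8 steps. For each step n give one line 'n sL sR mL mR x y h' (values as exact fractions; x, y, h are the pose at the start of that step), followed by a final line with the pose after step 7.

n=0: pose=(-5,0,E); sL=160/233, sR=32/37; mL=9648/8621, mR=-16/37; mL+mR=160/233 → advance +1; mR−mL=-13376/8621 → turn -1·90°
n=1: pose=(-4,0,S); sL=1, sR=10/17; mL=22/17, mR=-5/17; mL+mR=1 → advance +1; mR−mL=-27/17 → turn -1·90°
n=2: pose=(-4,-1,W); sL=32/53, sR=32/61; mL=2800/3233, mR=-16/61; mL+mR=32/53 → advance +1; mR−mL=-3648/3233 → turn -1·90°
n=3: pose=(-5,-1,N); sL=80/169, sR=80/109; mL=15480/18421, mR=-40/109; mL+mR=80/169 → advance +1; mR−mL=-22240/18421 → turn -1·90°
n=4: pose=(-5,0,E); sL=160/233, sR=32/37; mL=9648/8621, mR=-16/37; mL+mR=160/233 → advance +1; mR−mL=-13376/8621 → turn -1·90°
n=5: pose=(-4,0,S); sL=1, sR=10/17; mL=22/17, mR=-5/17; mL+mR=1 → advance +1; mR−mL=-27/17 → turn -1·90°
n=6: pose=(-4,-1,W); sL=32/53, sR=32/61; mL=2800/3233, mR=-16/61; mL+mR=32/53 → advance +1; mR−mL=-3648/3233 → turn -1·90°
n=7: pose=(-5,-1,N); sL=80/169, sR=80/109; mL=15480/18421, mR=-40/109; mL+mR=80/169 → advance +1; mR−mL=-22240/18421 → turn -1·90°

0 160/233 32/37 9648/8621 -16/37 -5 0 E
1 1 10/17 22/17 -5/17 -4 0 S
2 32/53 32/61 2800/3233 -16/61 -4 -1 W
3 80/169 80/109 15480/18421 -40/109 -5 -1 N
4 160/233 32/37 9648/8621 -16/37 -5 0 E
5 1 10/17 22/17 -5/17 -4 0 S
6 32/53 32/61 2800/3233 -16/61 -4 -1 W
7 80/169 80/109 15480/18421 -40/109 -5 -1 N
final -5 0 E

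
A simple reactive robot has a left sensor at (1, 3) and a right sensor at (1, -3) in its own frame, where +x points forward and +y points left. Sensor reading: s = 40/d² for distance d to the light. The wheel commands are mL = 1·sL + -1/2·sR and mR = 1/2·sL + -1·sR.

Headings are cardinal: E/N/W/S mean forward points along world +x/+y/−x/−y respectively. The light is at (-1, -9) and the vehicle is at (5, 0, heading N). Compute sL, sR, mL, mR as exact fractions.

40/109 40/181 5060/19729 -740/19729

left sensor world pos  = (2, 1); dL² = 109
right sensor world pos = (8, 1); dR² = 181
sL = 40/109 = 40/109
sR = 40/181 = 40/181
mL = 1·sL + -1/2·sR = 5060/19729
mR = 1/2·sL + -1·sR = -740/19729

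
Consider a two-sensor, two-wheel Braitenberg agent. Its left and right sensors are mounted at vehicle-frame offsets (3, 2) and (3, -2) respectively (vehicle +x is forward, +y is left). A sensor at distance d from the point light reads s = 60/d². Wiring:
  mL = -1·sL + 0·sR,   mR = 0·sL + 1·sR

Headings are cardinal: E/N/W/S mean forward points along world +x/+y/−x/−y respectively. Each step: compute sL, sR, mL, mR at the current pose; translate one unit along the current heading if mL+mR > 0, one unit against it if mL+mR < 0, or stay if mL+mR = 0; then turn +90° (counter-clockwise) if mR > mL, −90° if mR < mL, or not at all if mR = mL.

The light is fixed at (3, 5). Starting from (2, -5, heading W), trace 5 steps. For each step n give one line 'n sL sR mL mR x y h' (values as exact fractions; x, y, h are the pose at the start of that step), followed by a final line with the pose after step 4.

0 3/8 3/4 -3/8 3/4 2 -5 W
1 60/169 12/37 -60/169 12/37 1 -5 S
2 6/5 30/61 -6/5 30/61 1 -4 E
3 60/61 60/37 -60/61 60/37 0 -4 N
4 15/34 5/6 -15/34 5/6 0 -3 W
final -1 -3 S

n=0: pose=(2,-5,W); sL=3/8, sR=3/4; mL=-3/8, mR=3/4; mL+mR=3/8 → advance +1; mR−mL=9/8 → turn +1·90°
n=1: pose=(1,-5,S); sL=60/169, sR=12/37; mL=-60/169, mR=12/37; mL+mR=-192/6253 → advance -1; mR−mL=4248/6253 → turn +1·90°
n=2: pose=(1,-4,E); sL=6/5, sR=30/61; mL=-6/5, mR=30/61; mL+mR=-216/305 → advance -1; mR−mL=516/305 → turn +1·90°
n=3: pose=(0,-4,N); sL=60/61, sR=60/37; mL=-60/61, mR=60/37; mL+mR=1440/2257 → advance +1; mR−mL=5880/2257 → turn +1·90°
n=4: pose=(0,-3,W); sL=15/34, sR=5/6; mL=-15/34, mR=5/6; mL+mR=20/51 → advance +1; mR−mL=65/51 → turn +1·90°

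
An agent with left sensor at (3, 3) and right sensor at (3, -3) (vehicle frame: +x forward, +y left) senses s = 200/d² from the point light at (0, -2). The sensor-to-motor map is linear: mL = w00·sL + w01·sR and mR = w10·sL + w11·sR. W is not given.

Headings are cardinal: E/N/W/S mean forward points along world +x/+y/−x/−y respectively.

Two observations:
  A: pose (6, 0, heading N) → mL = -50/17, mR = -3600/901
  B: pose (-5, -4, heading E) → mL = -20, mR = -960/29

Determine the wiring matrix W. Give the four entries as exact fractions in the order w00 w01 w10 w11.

-1/2 0 -1 1

obs A: pose=(6,0,N) → sL=100/17, sR=100/53, mL=-50/17, mR=-3600/901
obs B: pose=(-5,-4,E) → sL=40, sR=200/29, mL=-20, mR=-960/29
sensor matrix S = [[100/17, 100/53], [40, 200/29]]; det S = -912000/26129
solve [mL_A; mL_B] = S·[w00; w01] and [mR_A; mR_B] = S·[w10; w11]:
  w00 = -1/2, w01 = 0, w10 = -1, w11 = 1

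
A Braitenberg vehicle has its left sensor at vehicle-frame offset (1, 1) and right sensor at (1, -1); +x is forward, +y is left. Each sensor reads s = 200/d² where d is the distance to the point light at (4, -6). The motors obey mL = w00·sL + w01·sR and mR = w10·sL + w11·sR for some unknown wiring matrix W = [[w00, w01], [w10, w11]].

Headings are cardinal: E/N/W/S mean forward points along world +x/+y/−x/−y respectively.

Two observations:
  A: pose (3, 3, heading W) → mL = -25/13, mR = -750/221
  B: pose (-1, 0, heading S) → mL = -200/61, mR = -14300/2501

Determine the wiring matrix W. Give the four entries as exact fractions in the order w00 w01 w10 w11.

0 -1 -1/2 -1

obs A: pose=(3,3,W) → sL=50/17, sR=25/13, mL=-25/13, mR=-750/221
obs B: pose=(-1,0,S) → sL=200/41, sR=200/61, mL=-200/61, mR=-14300/2501
sensor matrix S = [[50/17, 25/13], [200/41, 200/61]]; det S = 145000/552721
solve [mL_A; mL_B] = S·[w00; w01] and [mR_A; mR_B] = S·[w10; w11]:
  w00 = 0, w01 = -1, w10 = -1/2, w11 = -1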